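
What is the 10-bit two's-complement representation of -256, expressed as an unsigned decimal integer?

256 in 10 bits: 0100000000
Invert: 1011111111
Add 1:  1100000000 = 768
(Check: 2^10 - 256 = 1024 - 256 = 768.)

768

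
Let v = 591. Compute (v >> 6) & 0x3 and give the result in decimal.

v = 01001001111
Shift right by 6: 01001
Mask low 2 bits: 01 = 1

1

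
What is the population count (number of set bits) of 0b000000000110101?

4

n = 110101
Count the 1s: 1 + 1 + 1 + 1 = 4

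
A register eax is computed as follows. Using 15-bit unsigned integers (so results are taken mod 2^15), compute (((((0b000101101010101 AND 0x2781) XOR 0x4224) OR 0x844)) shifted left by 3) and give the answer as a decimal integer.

0b000101101010101 = 000101101010101
0x2781 = 010011110000001
→ AND → 000001100000001 = 769
0x4224 = 100001000100100
→ XOR → 100000100100101 = 16677
0x844 = 000100001000100
→ OR → 100100101100101 = 18789
→ shifted left by 3 (mod 2^15) → 100101100101000 = 19240

19240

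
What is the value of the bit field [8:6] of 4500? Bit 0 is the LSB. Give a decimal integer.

6

v = 01000110010100
Shift right by 6: 01000110
Mask low 3 bits: 110 = 6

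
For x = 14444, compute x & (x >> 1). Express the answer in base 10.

6180

x = 11100001101100 = 14444
x>>1 = 01110000110110
AND  = 01100000100100 = 6180
(x & (x >> 1) has a 1 wherever x has two consecutive 1 bits.)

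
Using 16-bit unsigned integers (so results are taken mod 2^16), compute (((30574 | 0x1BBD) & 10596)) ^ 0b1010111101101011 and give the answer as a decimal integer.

34319

30574 = 0111011101101110
0x1BBD = 0001101110111101
→ | → 0111111111111111 = 32767
10596 = 0010100101100100
→ & → 0010100101100100 = 10596
0b1010111101101011 = 1010111101101011
→ ^ → 1000011000001111 = 34319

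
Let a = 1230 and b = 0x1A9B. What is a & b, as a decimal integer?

1230 = 0010011001110
0x1A9B = 1101010011011
AND → 0000010001010 = 138

138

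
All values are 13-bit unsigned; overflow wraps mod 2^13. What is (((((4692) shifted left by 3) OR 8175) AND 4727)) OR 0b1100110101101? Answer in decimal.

7151

4692 = 1001001010100
→ shifted left by 3 (mod 2^13) → 1001010100000 = 4768
8175 = 1111111101111
→ OR → 1111111101111 = 8175
4727 = 1001001110111
→ AND → 1001001100111 = 4711
0b1100110101101 = 1100110101101
→ OR → 1101111101111 = 7151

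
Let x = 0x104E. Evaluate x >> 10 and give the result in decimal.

0x104E = 1000001001110
shift right by 10 → 0000000000100 = 4
(equivalently, floor(4174 / 1024))

4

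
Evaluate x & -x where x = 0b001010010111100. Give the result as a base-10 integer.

4

x = 1010010111100 = 5308
-x (two's complement) = …0101101000100
AND   = 0000000000100 = 4
(x & -x isolates the lowest set bit of x.)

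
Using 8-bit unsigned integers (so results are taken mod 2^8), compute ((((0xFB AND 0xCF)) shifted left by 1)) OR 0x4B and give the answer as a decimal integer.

223

0xFB = 11111011
0xCF = 11001111
→ AND → 11001011 = 203
→ shifted left by 1 (mod 2^8) → 10010110 = 150
0x4B = 01001011
→ OR → 11011111 = 223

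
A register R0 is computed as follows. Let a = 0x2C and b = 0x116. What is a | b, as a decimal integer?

318

0x2C = 000101100
0x116 = 100010110
 OR → 100111110 = 318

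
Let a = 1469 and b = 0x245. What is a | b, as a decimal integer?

2045

1469 = 10110111101
0x245 = 01001000101
 OR → 11111111101 = 2045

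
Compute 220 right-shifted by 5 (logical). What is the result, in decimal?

220 = 11011100
shift right by 5 → 00000110 = 6
(equivalently, floor(220 / 32))

6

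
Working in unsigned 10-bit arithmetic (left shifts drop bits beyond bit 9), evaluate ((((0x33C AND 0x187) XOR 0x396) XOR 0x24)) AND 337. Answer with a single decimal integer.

16

0x33C = 1100111100
0x187 = 0110000111
→ AND → 0100000100 = 260
0x396 = 1110010110
→ XOR → 1010010010 = 658
0x24 = 0000100100
→ XOR → 1010110110 = 694
337 = 0101010001
→ AND → 0000010000 = 16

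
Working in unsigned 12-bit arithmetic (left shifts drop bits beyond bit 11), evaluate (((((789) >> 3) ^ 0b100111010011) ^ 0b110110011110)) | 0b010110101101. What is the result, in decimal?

789 = 001100010101
→ >> 3 → 000001100010 = 98
0b100111010011 = 100111010011
→ ^ → 100110110001 = 2481
0b110110011110 = 110110011110
→ ^ → 010000101111 = 1071
0b010110101101 = 010110101101
→ | → 010110101111 = 1455

1455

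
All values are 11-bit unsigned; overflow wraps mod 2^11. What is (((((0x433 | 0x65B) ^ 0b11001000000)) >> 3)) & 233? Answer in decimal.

0x433 = 10000110011
0x65B = 11001011011
→ | → 11001111011 = 1659
0b11001000000 = 11001000000
→ ^ → 00000111011 = 59
→ >> 3 → 00000000111 = 7
233 = 00011101001
→ & → 00000000001 = 1

1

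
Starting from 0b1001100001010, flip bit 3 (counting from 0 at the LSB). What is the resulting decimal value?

4866

x = 1001100001010
bit 3 is currently 1; toggle it via x ^ (1 << 3) = x ^ 8
→ 1001100000010 = 4866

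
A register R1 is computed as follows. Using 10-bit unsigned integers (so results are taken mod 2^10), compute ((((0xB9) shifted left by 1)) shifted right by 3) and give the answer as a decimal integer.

0xB9 = 0010111001
→ shifted left by 1 (mod 2^10) → 0101110010 = 370
→ shifted right by 3 → 0000101110 = 46

46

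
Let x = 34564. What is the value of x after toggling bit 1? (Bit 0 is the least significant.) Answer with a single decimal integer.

x = 1000011100000100
bit 1 is currently 0; toggle it via x ^ (1 << 1) = x ^ 2
→ 1000011100000110 = 34566

34566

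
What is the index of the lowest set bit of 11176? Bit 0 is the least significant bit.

11176 = 10101110101000
Trailing zeros: 3, so the lowest set bit is bit 3 (value 8).

3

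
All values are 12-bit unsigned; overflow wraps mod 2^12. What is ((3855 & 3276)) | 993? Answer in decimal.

4077

3855 = 111100001111
3276 = 110011001100
→ & → 110000001100 = 3084
993 = 001111100001
→ | → 111111101101 = 4077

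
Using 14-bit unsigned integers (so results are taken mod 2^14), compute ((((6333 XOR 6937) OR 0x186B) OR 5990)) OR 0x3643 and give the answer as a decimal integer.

16367

6333 = 01100010111101
6937 = 01101100011001
→ XOR → 00001110100100 = 932
0x186B = 01100001101011
→ OR → 01101111101111 = 7151
5990 = 01011101100110
→ OR → 01111111101111 = 8175
0x3643 = 11011001000011
→ OR → 11111111101111 = 16367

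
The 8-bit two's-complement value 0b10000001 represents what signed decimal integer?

pattern = 10000001 (MSB is 1 ⇒ negative)
Invert: 01111110, add 1 → 01111111 = 127, so the value is -127.
(Equivalently: 129 - 2^8 = 129 - 256 = -127.)

-127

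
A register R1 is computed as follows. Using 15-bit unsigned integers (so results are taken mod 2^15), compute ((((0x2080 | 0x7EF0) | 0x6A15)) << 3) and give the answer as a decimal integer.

30632

0x2080 = 010000010000000
0x7EF0 = 111111011110000
→ | → 111111011110000 = 32496
0x6A15 = 110101000010101
→ | → 111111011110101 = 32501
→ << 3 (mod 2^15) → 111011110101000 = 30632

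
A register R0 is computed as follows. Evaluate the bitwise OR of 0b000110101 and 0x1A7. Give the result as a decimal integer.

439

a = 000110101
0x1A7 = 110100111
 OR → 110110111 = 439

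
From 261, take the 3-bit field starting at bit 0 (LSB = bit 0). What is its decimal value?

5

v = 000100000101
Shift right by 0: 000100000101
Mask low 3 bits: 101 = 5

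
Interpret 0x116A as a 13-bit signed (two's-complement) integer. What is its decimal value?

-3734

pattern = 1000101101010 (MSB is 1 ⇒ negative)
Invert: 0111010010101, add 1 → 0111010010110 = 3734, so the value is -3734.
(Equivalently: 4458 - 2^13 = 4458 - 8192 = -3734.)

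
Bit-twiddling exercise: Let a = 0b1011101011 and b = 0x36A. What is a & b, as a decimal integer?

618

a = 1011101011
0x36A = 1101101010
AND → 1001101010 = 618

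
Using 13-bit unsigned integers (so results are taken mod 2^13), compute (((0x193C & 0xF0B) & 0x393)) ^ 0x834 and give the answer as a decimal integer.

0x193C = 1100100111100
0xF0B = 0111100001011
→ & → 0100100001000 = 2312
0x393 = 0001110010011
→ & → 0000100000000 = 256
0x834 = 0100000110100
→ ^ → 0100100110100 = 2356

2356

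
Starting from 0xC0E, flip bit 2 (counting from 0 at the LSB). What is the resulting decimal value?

x = 110000001110
bit 2 is currently 1; toggle it via x ^ (1 << 2) = x ^ 4
→ 110000001010 = 3082

3082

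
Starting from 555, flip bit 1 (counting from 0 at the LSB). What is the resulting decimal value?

x = 1000101011
bit 1 is currently 1; toggle it via x ^ (1 << 1) = x ^ 2
→ 1000101001 = 553

553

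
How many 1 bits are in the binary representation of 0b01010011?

4

n = 1010011
Count the 1s: 1 + 1 + 1 + 1 = 4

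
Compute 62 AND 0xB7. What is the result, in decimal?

54

62 = 00111110
0xB7 = 10110111
AND → 00110110 = 54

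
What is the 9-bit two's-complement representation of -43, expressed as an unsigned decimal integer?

43 in 9 bits: 000101011
Invert: 111010100
Add 1:  111010101 = 469
(Check: 2^9 - 43 = 512 - 43 = 469.)

469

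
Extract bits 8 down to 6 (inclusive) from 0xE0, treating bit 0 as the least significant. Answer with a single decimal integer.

v = 0011100000
Shift right by 6: 0011
Mask low 3 bits: 011 = 3

3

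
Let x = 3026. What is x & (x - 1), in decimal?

3024

x = 101111010010 = 3026
x - 1 = 101111010001
AND   = 101111010000 = 3024
(x & (x - 1) clears the lowest set bit of x.)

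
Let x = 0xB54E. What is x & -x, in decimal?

x = 1011010101001110 = 46414
-x (two's complement) = …0100101010110010
AND   = 0000000000000010 = 2
(x & -x isolates the lowest set bit of x.)

2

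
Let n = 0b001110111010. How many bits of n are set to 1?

7

n = 1110111010
Count the 1s: 1 + 1 + 1 + 1 + 1 + 1 + 1 = 7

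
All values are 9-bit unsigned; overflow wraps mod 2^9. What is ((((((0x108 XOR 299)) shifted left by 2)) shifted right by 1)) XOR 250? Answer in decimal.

188

0x108 = 100001000
299 = 100101011
→ XOR → 000100011 = 35
→ shifted left by 2 (mod 2^9) → 010001100 = 140
→ shifted right by 1 → 001000110 = 70
250 = 011111010
→ XOR → 010111100 = 188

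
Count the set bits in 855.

7

855 = 1101010111
Count the 1s: 1 + 1 + 1 + 1 + 1 + 1 + 1 = 7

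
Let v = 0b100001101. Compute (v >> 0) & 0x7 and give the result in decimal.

5

v = 100001101
Shift right by 0: 100001101
Mask low 3 bits: 101 = 5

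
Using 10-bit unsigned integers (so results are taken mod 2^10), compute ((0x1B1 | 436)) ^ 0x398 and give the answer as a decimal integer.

557

0x1B1 = 0110110001
436 = 0110110100
→ | → 0110110101 = 437
0x398 = 1110011000
→ ^ → 1000101101 = 557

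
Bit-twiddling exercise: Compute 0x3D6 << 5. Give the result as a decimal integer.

31424

0x3D6 = 000001111010110
shift left by 5 → 111101011000000 = 31424
(equivalently, 982 × 2^5 = 982 × 32)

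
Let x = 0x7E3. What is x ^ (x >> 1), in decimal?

x = 11111100011 = 2019
x>>1 = 01111110001
XOR  = 10000010010 = 1042
(x ^ (x >> 1) gives the standard binary-reflected Gray code of x.)

1042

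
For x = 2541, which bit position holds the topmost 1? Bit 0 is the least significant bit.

2541 = 100111101101
The topmost 1 is at position 11 (since 2^11 = 2048 ≤ 2541 < 4096).

11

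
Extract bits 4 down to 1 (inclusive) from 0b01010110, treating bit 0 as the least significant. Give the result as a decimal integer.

v = 01010110
Shift right by 1: 0101011
Mask low 4 bits: 1011 = 11

11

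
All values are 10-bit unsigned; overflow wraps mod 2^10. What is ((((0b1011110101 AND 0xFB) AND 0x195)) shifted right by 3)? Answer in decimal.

0b1011110101 = 1011110101
0xFB = 0011111011
→ AND → 0011110001 = 241
0x195 = 0110010101
→ AND → 0010010001 = 145
→ shifted right by 3 → 0000010010 = 18

18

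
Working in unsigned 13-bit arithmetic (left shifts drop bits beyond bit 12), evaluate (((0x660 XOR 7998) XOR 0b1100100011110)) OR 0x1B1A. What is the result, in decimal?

7002

0x660 = 0011001100000
7998 = 1111100111110
→ XOR → 1100101011110 = 6494
0b1100100011110 = 1100100011110
→ XOR → 0000001000000 = 64
0x1B1A = 1101100011010
→ OR → 1101101011010 = 7002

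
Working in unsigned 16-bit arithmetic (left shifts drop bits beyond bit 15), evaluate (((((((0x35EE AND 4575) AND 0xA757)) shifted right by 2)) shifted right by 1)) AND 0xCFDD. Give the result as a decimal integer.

8

0x35EE = 0011010111101110
4575 = 0001000111011111
→ AND → 0001000111001110 = 4558
0xA757 = 1010011101010111
→ AND → 0000000101000110 = 326
→ shifted right by 2 → 0000000001010001 = 81
→ shifted right by 1 → 0000000000101000 = 40
0xCFDD = 1100111111011101
→ AND → 0000000000001000 = 8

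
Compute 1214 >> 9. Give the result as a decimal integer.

2

1214 = 10010111110
shift right by 9 → 00000000010 = 2
(equivalently, floor(1214 / 512))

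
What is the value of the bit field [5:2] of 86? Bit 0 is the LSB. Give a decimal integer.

5

v = 0001010110
Shift right by 2: 00010101
Mask low 4 bits: 0101 = 5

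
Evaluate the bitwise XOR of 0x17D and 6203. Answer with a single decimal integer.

0x17D = 0000101111101
6203 = 1100000111011
XOR → 1100101000110 = 6470

6470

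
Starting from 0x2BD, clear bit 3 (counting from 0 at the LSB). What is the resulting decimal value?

693

x = 1010111101
bit 3 is currently 1; clear it via x & ~(1 << 3) = x & ~8
→ 1010110101 = 693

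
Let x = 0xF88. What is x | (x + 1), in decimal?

x = 111110001000 = 3976
x + 1 = 111110001001
OR    = 111110001001 = 3977
(x | (x + 1) sets the lowest cleared bit.)

3977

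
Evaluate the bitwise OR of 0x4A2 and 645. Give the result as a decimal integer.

0x4A2 = 10010100010
645 = 01010000101
 OR → 11010100111 = 1703

1703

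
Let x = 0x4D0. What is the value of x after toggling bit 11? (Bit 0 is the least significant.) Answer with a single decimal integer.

3280

x = 0010011010000
bit 11 is currently 0; toggle it via x ^ (1 << 11) = x ^ 2048
→ 0110011010000 = 3280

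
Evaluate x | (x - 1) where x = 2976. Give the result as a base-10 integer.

3007

x = 101110100000 = 2976
x - 1 = 101110011111
OR    = 101110111111 = 3007
(x | (x - 1) sets all bits below the lowest set bit.)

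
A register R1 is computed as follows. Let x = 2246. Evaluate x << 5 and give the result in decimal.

2246 = 00000100011000110
shift left by 5 → 10001100011000000 = 71872
(equivalently, 2246 × 2^5 = 2246 × 32)

71872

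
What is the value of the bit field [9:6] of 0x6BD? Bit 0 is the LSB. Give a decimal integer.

10

v = 011010111101
Shift right by 6: 011010
Mask low 4 bits: 1010 = 10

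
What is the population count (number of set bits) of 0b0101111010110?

n = 101111010110
Count the 1s: 1 + 1 + 1 + 1 + 1 + 1 + 1 + 1 = 8

8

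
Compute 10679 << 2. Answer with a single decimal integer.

42716

10679 = 0010100110110111
shift left by 2 → 1010011011011100 = 42716
(equivalently, 10679 × 2^2 = 10679 × 4)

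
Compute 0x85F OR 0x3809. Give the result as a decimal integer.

0x85F = 00100001011111
0x3809 = 11100000001001
 OR → 11100001011111 = 14431

14431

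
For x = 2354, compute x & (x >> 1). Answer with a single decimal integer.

x = 100100110010 = 2354
x>>1 = 010010011001
AND  = 000000010000 = 16
(x & (x >> 1) has a 1 wherever x has two consecutive 1 bits.)

16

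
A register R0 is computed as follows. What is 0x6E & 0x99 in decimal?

8

0x6E = 01101110
0x99 = 10011001
AND → 00001000 = 8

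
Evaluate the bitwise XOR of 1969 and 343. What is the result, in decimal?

1766

1969 = 11110110001
343 = 00101010111
XOR → 11011100110 = 1766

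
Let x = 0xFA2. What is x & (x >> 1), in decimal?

x = 111110100010 = 4002
x>>1 = 011111010001
AND  = 011110000000 = 1920
(x & (x >> 1) has a 1 wherever x has two consecutive 1 bits.)

1920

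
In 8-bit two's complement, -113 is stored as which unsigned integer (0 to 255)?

143

113 in 8 bits: 01110001
Invert: 10001110
Add 1:  10001111 = 143
(Check: 2^8 - 113 = 256 - 113 = 143.)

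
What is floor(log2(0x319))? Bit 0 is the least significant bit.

9

0x319 = 1100011001
The topmost 1 is at position 9 (since 2^9 = 512 ≤ 793 < 1024).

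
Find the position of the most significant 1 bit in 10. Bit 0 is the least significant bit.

3

10 = 1010
The topmost 1 is at position 3 (since 2^3 = 8 ≤ 10 < 16).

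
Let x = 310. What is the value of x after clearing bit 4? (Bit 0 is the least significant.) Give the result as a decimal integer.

294

x = 00100110110
bit 4 is currently 1; clear it via x & ~(1 << 4) = x & ~16
→ 00100100110 = 294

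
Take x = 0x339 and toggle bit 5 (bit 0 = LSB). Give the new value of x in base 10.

x = 0001100111001
bit 5 is currently 1; toggle it via x ^ (1 << 5) = x ^ 32
→ 0001100011001 = 793

793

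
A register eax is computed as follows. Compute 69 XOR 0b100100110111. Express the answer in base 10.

2418

69 = 000001000101
b = 100100110111
XOR → 100101110010 = 2418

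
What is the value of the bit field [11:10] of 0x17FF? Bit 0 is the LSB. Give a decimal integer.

1

v = 1011111111111
Shift right by 10: 101
Mask low 2 bits: 01 = 1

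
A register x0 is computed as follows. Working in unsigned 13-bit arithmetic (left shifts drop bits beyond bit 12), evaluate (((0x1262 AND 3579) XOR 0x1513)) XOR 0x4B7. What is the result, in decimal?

0x1262 = 1001001100010
3579 = 0110111111011
→ AND → 0000001100010 = 98
0x1513 = 1010100010011
→ XOR → 1010101110001 = 5489
0x4B7 = 0010010110111
→ XOR → 1000111000110 = 4550

4550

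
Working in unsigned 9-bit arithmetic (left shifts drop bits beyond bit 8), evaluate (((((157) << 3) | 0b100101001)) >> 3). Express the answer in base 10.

157 = 010011101
→ << 3 (mod 2^9) → 011101000 = 232
0b100101001 = 100101001
→ | → 111101001 = 489
→ >> 3 → 000111101 = 61

61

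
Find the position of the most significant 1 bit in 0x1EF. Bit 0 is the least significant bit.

0x1EF = 111101111
The topmost 1 is at position 8 (since 2^8 = 256 ≤ 495 < 512).

8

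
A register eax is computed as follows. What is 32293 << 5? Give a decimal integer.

32293 = 00000111111000100101
shift left by 5 → 11111100010010100000 = 1033376
(equivalently, 32293 × 2^5 = 32293 × 32)

1033376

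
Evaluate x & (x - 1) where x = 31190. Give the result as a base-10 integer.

x = 111100111010110 = 31190
x - 1 = 111100111010101
AND   = 111100111010100 = 31188
(x & (x - 1) clears the lowest set bit of x.)

31188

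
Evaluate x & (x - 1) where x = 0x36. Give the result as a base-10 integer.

52

x = 110110 = 54
x - 1 = 110101
AND   = 110100 = 52
(x & (x - 1) clears the lowest set bit of x.)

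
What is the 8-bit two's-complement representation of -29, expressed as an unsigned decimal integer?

227

29 in 8 bits: 00011101
Invert: 11100010
Add 1:  11100011 = 227
(Check: 2^8 - 29 = 256 - 29 = 227.)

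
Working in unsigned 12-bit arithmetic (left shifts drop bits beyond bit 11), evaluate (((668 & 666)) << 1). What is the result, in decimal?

668 = 001010011100
666 = 001010011010
→ & → 001010011000 = 664
→ << 1 (mod 2^12) → 010100110000 = 1328

1328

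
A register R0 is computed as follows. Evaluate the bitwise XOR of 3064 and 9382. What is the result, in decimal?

12126

3064 = 00101111111000
9382 = 10010010100110
XOR → 10111101011110 = 12126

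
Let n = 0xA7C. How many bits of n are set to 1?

0xA7C = 101001111100
Count the 1s: 1 + 1 + 1 + 1 + 1 + 1 + 1 = 7

7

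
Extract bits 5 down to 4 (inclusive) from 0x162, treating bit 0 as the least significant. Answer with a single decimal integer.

2

v = 101100010
Shift right by 4: 10110
Mask low 2 bits: 10 = 2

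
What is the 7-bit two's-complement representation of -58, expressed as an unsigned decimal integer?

70

58 in 7 bits: 0111010
Invert: 1000101
Add 1:  1000110 = 70
(Check: 2^7 - 58 = 128 - 58 = 70.)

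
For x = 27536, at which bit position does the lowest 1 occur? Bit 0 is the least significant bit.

27536 = 110101110010000
Trailing zeros: 4, so the lowest set bit is bit 4 (value 16).

4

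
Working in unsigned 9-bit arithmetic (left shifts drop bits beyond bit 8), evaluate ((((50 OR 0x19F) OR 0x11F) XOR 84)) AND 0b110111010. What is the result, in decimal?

50 = 000110010
0x19F = 110011111
→ OR → 110111111 = 447
0x11F = 100011111
→ OR → 110111111 = 447
84 = 001010100
→ XOR → 111101011 = 491
0b110111010 = 110111010
→ AND → 110101010 = 426

426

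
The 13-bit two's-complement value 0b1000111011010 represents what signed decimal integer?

pattern = 1000111011010 (MSB is 1 ⇒ negative)
Invert: 0111000100101, add 1 → 0111000100110 = 3622, so the value is -3622.
(Equivalently: 4570 - 2^13 = 4570 - 8192 = -3622.)

-3622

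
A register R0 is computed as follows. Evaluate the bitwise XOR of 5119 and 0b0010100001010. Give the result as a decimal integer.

5877

5119 = 1001111111111
b = 0010100001010
XOR → 1011011110101 = 5877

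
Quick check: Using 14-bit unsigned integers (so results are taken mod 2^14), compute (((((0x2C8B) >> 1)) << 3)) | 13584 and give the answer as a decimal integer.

14136

0x2C8B = 10110010001011
→ >> 1 → 01011001000101 = 5701
→ << 3 (mod 2^14) → 11001000101000 = 12840
13584 = 11010100010000
→ | → 11011100111000 = 14136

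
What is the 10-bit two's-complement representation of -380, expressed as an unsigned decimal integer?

644

380 in 10 bits: 0101111100
Invert: 1010000011
Add 1:  1010000100 = 644
(Check: 2^10 - 380 = 1024 - 380 = 644.)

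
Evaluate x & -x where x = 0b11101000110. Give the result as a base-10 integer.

x = 11101000110 = 1862
-x (two's complement) = …00010111010
AND   = 00000000010 = 2
(x & -x isolates the lowest set bit of x.)

2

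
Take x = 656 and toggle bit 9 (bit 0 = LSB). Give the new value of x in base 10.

144

x = 1010010000
bit 9 is currently 1; toggle it via x ^ (1 << 9) = x ^ 512
→ 0010010000 = 144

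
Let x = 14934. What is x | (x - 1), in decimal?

x = 11101001010110 = 14934
x - 1 = 11101001010101
OR    = 11101001010111 = 14935
(x | (x - 1) sets all bits below the lowest set bit.)

14935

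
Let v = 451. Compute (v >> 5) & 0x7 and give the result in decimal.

6

v = 111000011
Shift right by 5: 1110
Mask low 3 bits: 110 = 6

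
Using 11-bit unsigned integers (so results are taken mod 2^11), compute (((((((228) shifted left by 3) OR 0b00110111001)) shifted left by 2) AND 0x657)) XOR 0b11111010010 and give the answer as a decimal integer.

406

228 = 00011100100
→ shifted left by 3 (mod 2^11) → 11100100000 = 1824
0b00110111001 = 00110111001
→ OR → 11110111001 = 1977
→ shifted left by 2 (mod 2^11) → 11011100100 = 1764
0x657 = 11001010111
→ AND → 11001000100 = 1604
0b11111010010 = 11111010010
→ XOR → 00110010110 = 406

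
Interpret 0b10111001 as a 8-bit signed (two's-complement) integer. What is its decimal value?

pattern = 10111001 (MSB is 1 ⇒ negative)
Invert: 01000110, add 1 → 01000111 = 71, so the value is -71.
(Equivalently: 185 - 2^8 = 185 - 256 = -71.)

-71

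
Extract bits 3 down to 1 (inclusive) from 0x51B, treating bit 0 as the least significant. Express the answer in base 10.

5

v = 10100011011
Shift right by 1: 1010001101
Mask low 3 bits: 101 = 5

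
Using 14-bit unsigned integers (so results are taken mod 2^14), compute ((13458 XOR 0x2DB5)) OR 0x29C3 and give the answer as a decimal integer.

14823

13458 = 11010010010010
0x2DB5 = 10110110110101
→ XOR → 01100100100111 = 6439
0x29C3 = 10100111000011
→ OR → 11100111100111 = 14823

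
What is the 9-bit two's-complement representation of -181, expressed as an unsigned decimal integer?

331

181 in 9 bits: 010110101
Invert: 101001010
Add 1:  101001011 = 331
(Check: 2^9 - 181 = 512 - 181 = 331.)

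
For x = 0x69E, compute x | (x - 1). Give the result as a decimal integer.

x = 11010011110 = 1694
x - 1 = 11010011101
OR    = 11010011111 = 1695
(x | (x - 1) sets all bits below the lowest set bit.)

1695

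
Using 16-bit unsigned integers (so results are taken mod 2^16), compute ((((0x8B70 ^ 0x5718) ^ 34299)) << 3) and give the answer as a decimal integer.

0x8B70 = 1000101101110000
0x5718 = 0101011100011000
→ ^ → 1101110001101000 = 56424
34299 = 1000010111111011
→ ^ → 0101100110010011 = 22931
→ << 3 (mod 2^16) → 1100110010011000 = 52376

52376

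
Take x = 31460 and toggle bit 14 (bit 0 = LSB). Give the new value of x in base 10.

x = 111101011100100
bit 14 is currently 1; toggle it via x ^ (1 << 14) = x ^ 16384
→ 011101011100100 = 15076

15076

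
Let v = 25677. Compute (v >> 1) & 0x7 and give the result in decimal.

v = 110010001001101
Shift right by 1: 11001000100110
Mask low 3 bits: 110 = 6

6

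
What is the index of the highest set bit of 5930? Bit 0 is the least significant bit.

5930 = 1011100101010
The topmost 1 is at position 12 (since 2^12 = 4096 ≤ 5930 < 8192).

12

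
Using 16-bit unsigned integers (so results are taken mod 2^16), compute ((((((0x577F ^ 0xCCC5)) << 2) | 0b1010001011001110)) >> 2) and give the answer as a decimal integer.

0x577F = 0101011101111111
0xCCC5 = 1100110011000101
→ ^ → 1001101110111010 = 39866
→ << 2 (mod 2^16) → 0110111011101000 = 28392
0b1010001011001110 = 1010001011001110
→ | → 1110111011101110 = 61166
→ >> 2 → 0011101110111011 = 15291

15291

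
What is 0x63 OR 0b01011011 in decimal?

123

0x63 = 1100011
b = 1011011
 OR → 1111011 = 123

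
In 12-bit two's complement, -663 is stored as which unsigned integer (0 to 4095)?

663 in 12 bits: 001010010111
Invert: 110101101000
Add 1:  110101101001 = 3433
(Check: 2^12 - 663 = 4096 - 663 = 3433.)

3433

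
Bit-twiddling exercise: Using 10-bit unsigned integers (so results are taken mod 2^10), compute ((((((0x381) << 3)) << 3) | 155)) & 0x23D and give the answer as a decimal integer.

0x381 = 1110000001
→ << 3 (mod 2^10) → 0000001000 = 8
→ << 3 (mod 2^10) → 0001000000 = 64
155 = 0010011011
→ | → 0011011011 = 219
0x23D = 1000111101
→ & → 0000011001 = 25

25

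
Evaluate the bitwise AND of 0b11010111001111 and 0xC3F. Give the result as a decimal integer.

a = 11010111001111
0xC3F = 00110000111111
AND → 00010000001111 = 1039

1039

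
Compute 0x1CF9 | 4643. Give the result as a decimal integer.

0x1CF9 = 1110011111001
4643 = 1001000100011
 OR → 1111011111011 = 7931

7931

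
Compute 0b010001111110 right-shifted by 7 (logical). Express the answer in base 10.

x = 10001111110
shift right by 7 → 00000001000 = 8
(equivalently, floor(1150 / 128))

8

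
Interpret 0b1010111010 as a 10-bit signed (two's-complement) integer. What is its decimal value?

-326

pattern = 1010111010 (MSB is 1 ⇒ negative)
Invert: 0101000101, add 1 → 0101000110 = 326, so the value is -326.
(Equivalently: 698 - 2^10 = 698 - 1024 = -326.)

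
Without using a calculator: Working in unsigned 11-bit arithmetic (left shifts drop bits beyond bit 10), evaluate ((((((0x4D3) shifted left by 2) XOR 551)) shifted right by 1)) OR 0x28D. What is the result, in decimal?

701

0x4D3 = 10011010011
→ shifted left by 2 (mod 2^11) → 01101001100 = 844
551 = 01000100111
→ XOR → 00101101011 = 363
→ shifted right by 1 → 00010110101 = 181
0x28D = 01010001101
→ OR → 01010111101 = 701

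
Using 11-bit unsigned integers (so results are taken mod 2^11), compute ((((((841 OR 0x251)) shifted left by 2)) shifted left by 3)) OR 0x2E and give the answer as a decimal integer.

841 = 01101001001
0x251 = 01001010001
→ OR → 01101011001 = 857
→ shifted left by 2 (mod 2^11) → 10101100100 = 1380
→ shifted left by 3 (mod 2^11) → 01100100000 = 800
0x2E = 00000101110
→ OR → 01100101110 = 814

814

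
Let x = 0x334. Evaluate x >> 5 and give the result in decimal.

0x334 = 1100110100
shift right by 5 → 0000011001 = 25
(equivalently, floor(820 / 32))

25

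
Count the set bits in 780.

4

780 = 1100001100
Count the 1s: 1 + 1 + 1 + 1 = 4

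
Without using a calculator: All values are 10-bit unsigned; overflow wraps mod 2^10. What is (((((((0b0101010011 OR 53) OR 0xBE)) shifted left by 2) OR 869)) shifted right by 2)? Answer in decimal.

255

0b0101010011 = 0101010011
53 = 0000110101
→ OR → 0101110111 = 375
0xBE = 0010111110
→ OR → 0111111111 = 511
→ shifted left by 2 (mod 2^10) → 1111111100 = 1020
869 = 1101100101
→ OR → 1111111101 = 1021
→ shifted right by 2 → 0011111111 = 255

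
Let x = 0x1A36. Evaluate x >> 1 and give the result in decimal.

3355

0x1A36 = 1101000110110
shift right by 1 → 0110100011011 = 3355
(equivalently, floor(6710 / 2))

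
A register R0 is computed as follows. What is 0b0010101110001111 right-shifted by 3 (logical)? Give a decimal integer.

x = 10101110001111
shift right by 3 → 00010101110001 = 1393
(equivalently, floor(11151 / 8))

1393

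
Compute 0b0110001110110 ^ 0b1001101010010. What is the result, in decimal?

7972

a = 0110001110110
b = 1001101010010
XOR → 1111100100100 = 7972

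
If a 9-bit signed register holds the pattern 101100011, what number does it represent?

-157

pattern = 101100011 (MSB is 1 ⇒ negative)
Invert: 010011100, add 1 → 010011101 = 157, so the value is -157.
(Equivalently: 355 - 2^9 = 355 - 512 = -157.)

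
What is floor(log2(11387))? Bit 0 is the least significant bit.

11387 = 10110001111011
The topmost 1 is at position 13 (since 2^13 = 8192 ≤ 11387 < 16384).

13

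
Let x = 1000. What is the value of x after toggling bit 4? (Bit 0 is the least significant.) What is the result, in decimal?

x = 001111101000
bit 4 is currently 0; toggle it via x ^ (1 << 4) = x ^ 16
→ 001111111000 = 1016

1016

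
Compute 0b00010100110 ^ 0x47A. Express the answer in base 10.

1244

a = 00010100110
0x47A = 10001111010
XOR → 10011011100 = 1244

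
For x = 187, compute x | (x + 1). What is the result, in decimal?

191

x = 10111011 = 187
x + 1 = 10111100
OR    = 10111111 = 191
(x | (x + 1) sets the lowest cleared bit.)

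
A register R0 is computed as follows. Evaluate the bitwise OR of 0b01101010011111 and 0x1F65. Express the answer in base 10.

8191

a = 1101010011111
0x1F65 = 1111101100101
 OR → 1111111111111 = 8191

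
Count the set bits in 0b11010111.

6

n = 11010111
Count the 1s: 1 + 1 + 1 + 1 + 1 + 1 = 6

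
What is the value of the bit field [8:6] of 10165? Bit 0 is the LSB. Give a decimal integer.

6

v = 10011110110101
Shift right by 6: 10011110
Mask low 3 bits: 110 = 6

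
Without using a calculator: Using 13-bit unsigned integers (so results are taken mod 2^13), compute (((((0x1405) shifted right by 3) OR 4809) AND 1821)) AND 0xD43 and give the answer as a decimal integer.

0x1405 = 1010000000101
→ shifted right by 3 → 0001010000000 = 640
4809 = 1001011001001
→ OR → 1001011001001 = 4809
1821 = 0011100011101
→ AND → 0001000001001 = 521
0xD43 = 0110101000011
→ AND → 0000000000001 = 1

1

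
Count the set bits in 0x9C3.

6

0x9C3 = 100111000011
Count the 1s: 1 + 1 + 1 + 1 + 1 + 1 = 6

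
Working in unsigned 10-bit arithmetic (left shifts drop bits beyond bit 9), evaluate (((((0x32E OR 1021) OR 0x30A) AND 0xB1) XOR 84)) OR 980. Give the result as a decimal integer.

1013

0x32E = 1100101110
1021 = 1111111101
→ OR → 1111111111 = 1023
0x30A = 1100001010
→ OR → 1111111111 = 1023
0xB1 = 0010110001
→ AND → 0010110001 = 177
84 = 0001010100
→ XOR → 0011100101 = 229
980 = 1111010100
→ OR → 1111110101 = 1013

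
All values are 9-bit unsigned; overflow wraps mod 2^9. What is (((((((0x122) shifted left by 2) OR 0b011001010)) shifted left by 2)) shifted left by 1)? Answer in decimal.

80

0x122 = 100100010
→ shifted left by 2 (mod 2^9) → 010001000 = 136
0b011001010 = 011001010
→ OR → 011001010 = 202
→ shifted left by 2 (mod 2^9) → 100101000 = 296
→ shifted left by 1 (mod 2^9) → 001010000 = 80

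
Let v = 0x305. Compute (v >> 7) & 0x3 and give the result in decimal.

v = 1100000101
Shift right by 7: 110
Mask low 2 bits: 10 = 2

2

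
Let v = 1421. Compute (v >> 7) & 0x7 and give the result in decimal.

3

v = 10110001101
Shift right by 7: 1011
Mask low 3 bits: 011 = 3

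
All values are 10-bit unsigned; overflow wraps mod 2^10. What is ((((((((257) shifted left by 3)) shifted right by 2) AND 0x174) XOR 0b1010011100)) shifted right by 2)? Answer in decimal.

257 = 0100000001
→ shifted left by 3 (mod 2^10) → 0000001000 = 8
→ shifted right by 2 → 0000000010 = 2
0x174 = 0101110100
→ AND → 0000000000 = 0
0b1010011100 = 1010011100
→ XOR → 1010011100 = 668
→ shifted right by 2 → 0010100111 = 167

167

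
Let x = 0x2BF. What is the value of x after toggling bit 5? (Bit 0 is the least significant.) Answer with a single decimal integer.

x = 1010111111
bit 5 is currently 1; toggle it via x ^ (1 << 5) = x ^ 32
→ 1010011111 = 671

671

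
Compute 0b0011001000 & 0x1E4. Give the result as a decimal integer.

a = 011001000
0x1E4 = 111100100
AND → 011000000 = 192

192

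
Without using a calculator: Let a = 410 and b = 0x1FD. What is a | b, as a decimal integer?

410 = 110011010
0x1FD = 111111101
 OR → 111111111 = 511

511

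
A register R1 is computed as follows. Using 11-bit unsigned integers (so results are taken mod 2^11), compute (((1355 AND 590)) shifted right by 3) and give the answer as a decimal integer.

1355 = 10101001011
590 = 01001001110
→ AND → 00001001010 = 74
→ shifted right by 3 → 00000001001 = 9

9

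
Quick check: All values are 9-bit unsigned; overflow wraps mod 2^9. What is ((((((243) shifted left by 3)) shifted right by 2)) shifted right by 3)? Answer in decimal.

12

243 = 011110011
→ shifted left by 3 (mod 2^9) → 110011000 = 408
→ shifted right by 2 → 001100110 = 102
→ shifted right by 3 → 000001100 = 12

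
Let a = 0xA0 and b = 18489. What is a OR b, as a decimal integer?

18617

0xA0 = 000000010100000
18489 = 100100000111001
 OR → 100100010111001 = 18617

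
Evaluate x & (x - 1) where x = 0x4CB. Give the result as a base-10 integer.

x = 10011001011 = 1227
x - 1 = 10011001010
AND   = 10011001010 = 1226
(x & (x - 1) clears the lowest set bit of x.)

1226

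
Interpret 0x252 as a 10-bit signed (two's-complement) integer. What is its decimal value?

-430

pattern = 1001010010 (MSB is 1 ⇒ negative)
Invert: 0110101101, add 1 → 0110101110 = 430, so the value is -430.
(Equivalently: 594 - 2^10 = 594 - 1024 = -430.)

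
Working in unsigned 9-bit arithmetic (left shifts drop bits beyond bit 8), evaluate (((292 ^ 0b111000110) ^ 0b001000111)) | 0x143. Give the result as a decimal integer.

292 = 100100100
0b111000110 = 111000110
→ ^ → 011100010 = 226
0b001000111 = 001000111
→ ^ → 010100101 = 165
0x143 = 101000011
→ | → 111100111 = 487

487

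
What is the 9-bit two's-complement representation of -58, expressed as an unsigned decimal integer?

58 in 9 bits: 000111010
Invert: 111000101
Add 1:  111000110 = 454
(Check: 2^9 - 58 = 512 - 58 = 454.)

454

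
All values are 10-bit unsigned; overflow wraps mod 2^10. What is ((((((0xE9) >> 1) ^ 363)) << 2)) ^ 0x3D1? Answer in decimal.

941

0xE9 = 0011101001
→ >> 1 → 0001110100 = 116
363 = 0101101011
→ ^ → 0100011111 = 287
→ << 2 (mod 2^10) → 0001111100 = 124
0x3D1 = 1111010001
→ ^ → 1110101101 = 941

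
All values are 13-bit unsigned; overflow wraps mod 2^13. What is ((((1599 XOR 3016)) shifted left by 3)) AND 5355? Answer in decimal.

1599 = 0011000111111
3016 = 0101111001000
→ XOR → 0110111110111 = 3575
→ shifted left by 3 (mod 2^13) → 0111110111000 = 4024
5355 = 1010011101011
→ AND → 0010010101000 = 1192

1192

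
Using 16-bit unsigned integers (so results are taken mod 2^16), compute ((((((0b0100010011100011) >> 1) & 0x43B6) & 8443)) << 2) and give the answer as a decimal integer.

192

0b0100010011100011 = 0100010011100011
→ >> 1 → 0010001001110001 = 8817
0x43B6 = 0100001110110110
→ & → 0000001000110000 = 560
8443 = 0010000011111011
→ & → 0000000000110000 = 48
→ << 2 (mod 2^16) → 0000000011000000 = 192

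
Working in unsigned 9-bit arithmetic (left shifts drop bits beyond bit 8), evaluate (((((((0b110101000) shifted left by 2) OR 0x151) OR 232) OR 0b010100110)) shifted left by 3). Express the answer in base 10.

504

0b110101000 = 110101000
→ shifted left by 2 (mod 2^9) → 010100000 = 160
0x151 = 101010001
→ OR → 111110001 = 497
232 = 011101000
→ OR → 111111001 = 505
0b010100110 = 010100110
→ OR → 111111111 = 511
→ shifted left by 3 (mod 2^9) → 111111000 = 504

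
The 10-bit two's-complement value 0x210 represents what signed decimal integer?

-496

pattern = 1000010000 (MSB is 1 ⇒ negative)
Invert: 0111101111, add 1 → 0111110000 = 496, so the value is -496.
(Equivalently: 528 - 2^10 = 528 - 1024 = -496.)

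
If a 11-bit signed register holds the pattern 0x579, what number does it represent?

-647

pattern = 10101111001 (MSB is 1 ⇒ negative)
Invert: 01010000110, add 1 → 01010000111 = 647, so the value is -647.
(Equivalently: 1401 - 2^11 = 1401 - 2048 = -647.)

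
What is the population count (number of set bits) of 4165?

4165 = 1000001000101
Count the 1s: 1 + 1 + 1 + 1 = 4

4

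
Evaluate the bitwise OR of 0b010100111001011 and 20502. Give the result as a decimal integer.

a = 010100111001011
20502 = 101000000010110
 OR → 111100111011111 = 31199

31199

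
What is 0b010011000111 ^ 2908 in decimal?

3995

a = 010011000111
2908 = 101101011100
XOR → 111110011011 = 3995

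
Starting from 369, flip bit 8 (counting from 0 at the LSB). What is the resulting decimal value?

113

x = 0101110001
bit 8 is currently 1; toggle it via x ^ (1 << 8) = x ^ 256
→ 0001110001 = 113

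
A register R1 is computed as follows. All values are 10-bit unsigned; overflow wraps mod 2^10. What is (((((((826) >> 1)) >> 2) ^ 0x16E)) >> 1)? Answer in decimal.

826 = 1100111010
→ >> 1 → 0110011101 = 413
→ >> 2 → 0001100111 = 103
0x16E = 0101101110
→ ^ → 0100001001 = 265
→ >> 1 → 0010000100 = 132

132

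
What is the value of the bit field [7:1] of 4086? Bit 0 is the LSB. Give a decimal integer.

123

v = 111111110110
Shift right by 1: 11111111011
Mask low 7 bits: 1111011 = 123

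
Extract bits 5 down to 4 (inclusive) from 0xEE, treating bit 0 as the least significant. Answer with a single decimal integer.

v = 11101110
Shift right by 4: 1110
Mask low 2 bits: 10 = 2

2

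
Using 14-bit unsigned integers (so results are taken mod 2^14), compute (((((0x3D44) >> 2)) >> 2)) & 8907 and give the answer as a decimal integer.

0x3D44 = 11110101000100
→ >> 2 → 00111101010001 = 3921
→ >> 2 → 00001111010100 = 980
8907 = 10001011001011
→ & → 00001011000000 = 704

704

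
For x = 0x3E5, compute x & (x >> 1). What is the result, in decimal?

x = 1111100101 = 997
x>>1 = 0111110010
AND  = 0111100000 = 480
(x & (x >> 1) has a 1 wherever x has two consecutive 1 bits.)

480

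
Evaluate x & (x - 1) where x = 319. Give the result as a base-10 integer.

318

x = 100111111 = 319
x - 1 = 100111110
AND   = 100111110 = 318
(x & (x - 1) clears the lowest set bit of x.)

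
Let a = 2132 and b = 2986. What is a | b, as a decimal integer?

2132 = 100001010100
2986 = 101110101010
 OR → 101111111110 = 3070

3070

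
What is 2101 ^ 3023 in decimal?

1018

2101 = 100000110101
3023 = 101111001111
XOR → 001111111010 = 1018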